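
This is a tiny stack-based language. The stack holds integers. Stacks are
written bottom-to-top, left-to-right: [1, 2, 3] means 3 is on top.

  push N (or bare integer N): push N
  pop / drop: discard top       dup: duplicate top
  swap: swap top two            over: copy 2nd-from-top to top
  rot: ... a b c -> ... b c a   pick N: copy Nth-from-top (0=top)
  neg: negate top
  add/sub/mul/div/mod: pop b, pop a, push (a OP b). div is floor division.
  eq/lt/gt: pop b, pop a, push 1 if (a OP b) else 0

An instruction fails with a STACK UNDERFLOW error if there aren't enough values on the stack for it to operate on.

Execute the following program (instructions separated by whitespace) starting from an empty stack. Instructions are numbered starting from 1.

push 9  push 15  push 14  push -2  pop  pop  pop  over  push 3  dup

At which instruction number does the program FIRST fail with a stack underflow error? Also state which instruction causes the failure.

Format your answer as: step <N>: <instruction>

Answer: step 8: over

Derivation:
Step 1 ('push 9'): stack = [9], depth = 1
Step 2 ('push 15'): stack = [9, 15], depth = 2
Step 3 ('push 14'): stack = [9, 15, 14], depth = 3
Step 4 ('push -2'): stack = [9, 15, 14, -2], depth = 4
Step 5 ('pop'): stack = [9, 15, 14], depth = 3
Step 6 ('pop'): stack = [9, 15], depth = 2
Step 7 ('pop'): stack = [9], depth = 1
Step 8 ('over'): needs 2 value(s) but depth is 1 — STACK UNDERFLOW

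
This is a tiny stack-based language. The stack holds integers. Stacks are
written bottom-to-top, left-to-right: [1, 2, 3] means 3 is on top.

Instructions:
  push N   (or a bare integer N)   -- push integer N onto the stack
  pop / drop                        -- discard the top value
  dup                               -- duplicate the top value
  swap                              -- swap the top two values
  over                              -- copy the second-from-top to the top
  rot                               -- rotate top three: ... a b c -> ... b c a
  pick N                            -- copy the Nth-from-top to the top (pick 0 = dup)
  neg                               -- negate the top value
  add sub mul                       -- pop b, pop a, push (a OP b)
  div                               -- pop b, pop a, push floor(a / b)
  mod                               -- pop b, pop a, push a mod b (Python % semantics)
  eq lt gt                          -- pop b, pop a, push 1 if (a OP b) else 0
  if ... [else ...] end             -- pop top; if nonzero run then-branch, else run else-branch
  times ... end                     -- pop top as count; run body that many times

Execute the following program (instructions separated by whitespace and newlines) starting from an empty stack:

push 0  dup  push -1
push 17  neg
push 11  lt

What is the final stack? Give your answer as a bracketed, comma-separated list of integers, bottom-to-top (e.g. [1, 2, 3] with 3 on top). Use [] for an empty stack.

Answer: [0, 0, -1, 1]

Derivation:
After 'push 0': [0]
After 'dup': [0, 0]
After 'push -1': [0, 0, -1]
After 'push 17': [0, 0, -1, 17]
After 'neg': [0, 0, -1, -17]
After 'push 11': [0, 0, -1, -17, 11]
After 'lt': [0, 0, -1, 1]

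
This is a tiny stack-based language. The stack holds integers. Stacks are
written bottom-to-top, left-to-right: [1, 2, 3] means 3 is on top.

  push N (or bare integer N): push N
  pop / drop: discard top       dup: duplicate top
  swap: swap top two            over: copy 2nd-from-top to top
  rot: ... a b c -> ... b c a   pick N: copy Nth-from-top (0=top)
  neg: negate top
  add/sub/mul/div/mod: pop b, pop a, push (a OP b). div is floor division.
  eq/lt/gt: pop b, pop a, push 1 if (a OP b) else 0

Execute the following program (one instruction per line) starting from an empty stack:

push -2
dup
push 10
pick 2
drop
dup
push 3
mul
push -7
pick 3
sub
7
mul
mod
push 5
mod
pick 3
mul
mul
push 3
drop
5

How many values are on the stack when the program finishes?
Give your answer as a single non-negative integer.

After 'push -2': stack = [-2] (depth 1)
After 'dup': stack = [-2, -2] (depth 2)
After 'push 10': stack = [-2, -2, 10] (depth 3)
After 'pick 2': stack = [-2, -2, 10, -2] (depth 4)
After 'drop': stack = [-2, -2, 10] (depth 3)
After 'dup': stack = [-2, -2, 10, 10] (depth 4)
After 'push 3': stack = [-2, -2, 10, 10, 3] (depth 5)
After 'mul': stack = [-2, -2, 10, 30] (depth 4)
After 'push -7': stack = [-2, -2, 10, 30, -7] (depth 5)
After 'pick 3': stack = [-2, -2, 10, 30, -7, -2] (depth 6)
  ...
After 'mul': stack = [-2, -2, 10, 30, -35] (depth 5)
After 'mod': stack = [-2, -2, 10, -5] (depth 4)
After 'push 5': stack = [-2, -2, 10, -5, 5] (depth 5)
After 'mod': stack = [-2, -2, 10, 0] (depth 4)
After 'pick 3': stack = [-2, -2, 10, 0, -2] (depth 5)
After 'mul': stack = [-2, -2, 10, 0] (depth 4)
After 'mul': stack = [-2, -2, 0] (depth 3)
After 'push 3': stack = [-2, -2, 0, 3] (depth 4)
After 'drop': stack = [-2, -2, 0] (depth 3)
After 'push 5': stack = [-2, -2, 0, 5] (depth 4)

Answer: 4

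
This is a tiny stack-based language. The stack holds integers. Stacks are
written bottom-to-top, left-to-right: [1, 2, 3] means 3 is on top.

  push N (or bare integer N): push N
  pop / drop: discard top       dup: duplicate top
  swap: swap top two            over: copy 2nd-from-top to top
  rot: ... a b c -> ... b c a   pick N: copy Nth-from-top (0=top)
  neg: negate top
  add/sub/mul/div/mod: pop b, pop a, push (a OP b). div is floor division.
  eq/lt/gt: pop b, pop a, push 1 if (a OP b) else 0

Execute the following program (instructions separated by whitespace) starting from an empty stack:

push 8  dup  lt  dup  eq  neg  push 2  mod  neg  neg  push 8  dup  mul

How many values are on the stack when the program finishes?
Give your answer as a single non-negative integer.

After 'push 8': stack = [8] (depth 1)
After 'dup': stack = [8, 8] (depth 2)
After 'lt': stack = [0] (depth 1)
After 'dup': stack = [0, 0] (depth 2)
After 'eq': stack = [1] (depth 1)
After 'neg': stack = [-1] (depth 1)
After 'push 2': stack = [-1, 2] (depth 2)
After 'mod': stack = [1] (depth 1)
After 'neg': stack = [-1] (depth 1)
After 'neg': stack = [1] (depth 1)
After 'push 8': stack = [1, 8] (depth 2)
After 'dup': stack = [1, 8, 8] (depth 3)
After 'mul': stack = [1, 64] (depth 2)

Answer: 2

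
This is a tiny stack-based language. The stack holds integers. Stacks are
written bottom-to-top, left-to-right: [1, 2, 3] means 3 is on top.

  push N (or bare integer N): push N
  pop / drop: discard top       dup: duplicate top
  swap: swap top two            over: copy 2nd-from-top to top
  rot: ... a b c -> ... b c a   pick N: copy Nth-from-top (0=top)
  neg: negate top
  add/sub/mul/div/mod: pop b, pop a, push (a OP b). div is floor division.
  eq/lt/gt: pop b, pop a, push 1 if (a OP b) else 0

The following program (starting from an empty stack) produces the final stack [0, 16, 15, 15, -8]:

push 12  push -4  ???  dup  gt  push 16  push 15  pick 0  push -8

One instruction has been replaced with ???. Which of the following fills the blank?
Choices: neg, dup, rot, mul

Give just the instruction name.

Stack before ???: [12, -4]
Stack after ???:  [-48]
Checking each choice:
  neg: produces [12, 0, 16, 15, 15, -8]
  dup: produces [12, -4, 0, 16, 15, 15, -8]
  rot: stack underflow (need 3, have 2)
  mul: MATCH


Answer: mul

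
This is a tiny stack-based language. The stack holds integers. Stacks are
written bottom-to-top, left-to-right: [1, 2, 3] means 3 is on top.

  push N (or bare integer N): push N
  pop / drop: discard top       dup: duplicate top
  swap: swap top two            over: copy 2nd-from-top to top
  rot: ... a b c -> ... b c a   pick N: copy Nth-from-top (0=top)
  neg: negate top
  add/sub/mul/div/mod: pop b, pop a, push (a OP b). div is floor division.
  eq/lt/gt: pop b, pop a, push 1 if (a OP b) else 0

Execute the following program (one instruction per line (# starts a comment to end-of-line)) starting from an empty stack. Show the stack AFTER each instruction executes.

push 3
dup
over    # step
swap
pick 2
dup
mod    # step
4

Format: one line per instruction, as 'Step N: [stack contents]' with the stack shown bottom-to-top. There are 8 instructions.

Step 1: [3]
Step 2: [3, 3]
Step 3: [3, 3, 3]
Step 4: [3, 3, 3]
Step 5: [3, 3, 3, 3]
Step 6: [3, 3, 3, 3, 3]
Step 7: [3, 3, 3, 0]
Step 8: [3, 3, 3, 0, 4]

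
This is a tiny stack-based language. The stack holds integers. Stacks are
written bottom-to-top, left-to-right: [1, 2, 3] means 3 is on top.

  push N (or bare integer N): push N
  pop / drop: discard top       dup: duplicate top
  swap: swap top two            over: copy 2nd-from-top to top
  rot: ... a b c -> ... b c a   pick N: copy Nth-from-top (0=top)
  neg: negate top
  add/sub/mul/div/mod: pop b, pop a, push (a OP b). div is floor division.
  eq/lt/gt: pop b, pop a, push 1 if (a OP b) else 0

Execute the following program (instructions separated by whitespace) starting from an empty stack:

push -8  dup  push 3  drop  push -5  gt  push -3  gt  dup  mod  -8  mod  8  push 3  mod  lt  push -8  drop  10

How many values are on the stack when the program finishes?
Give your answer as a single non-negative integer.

After 'push -8': stack = [-8] (depth 1)
After 'dup': stack = [-8, -8] (depth 2)
After 'push 3': stack = [-8, -8, 3] (depth 3)
After 'drop': stack = [-8, -8] (depth 2)
After 'push -5': stack = [-8, -8, -5] (depth 3)
After 'gt': stack = [-8, 0] (depth 2)
After 'push -3': stack = [-8, 0, -3] (depth 3)
After 'gt': stack = [-8, 1] (depth 2)
After 'dup': stack = [-8, 1, 1] (depth 3)
After 'mod': stack = [-8, 0] (depth 2)
After 'push -8': stack = [-8, 0, -8] (depth 3)
After 'mod': stack = [-8, 0] (depth 2)
After 'push 8': stack = [-8, 0, 8] (depth 3)
After 'push 3': stack = [-8, 0, 8, 3] (depth 4)
After 'mod': stack = [-8, 0, 2] (depth 3)
After 'lt': stack = [-8, 1] (depth 2)
After 'push -8': stack = [-8, 1, -8] (depth 3)
After 'drop': stack = [-8, 1] (depth 2)
After 'push 10': stack = [-8, 1, 10] (depth 3)

Answer: 3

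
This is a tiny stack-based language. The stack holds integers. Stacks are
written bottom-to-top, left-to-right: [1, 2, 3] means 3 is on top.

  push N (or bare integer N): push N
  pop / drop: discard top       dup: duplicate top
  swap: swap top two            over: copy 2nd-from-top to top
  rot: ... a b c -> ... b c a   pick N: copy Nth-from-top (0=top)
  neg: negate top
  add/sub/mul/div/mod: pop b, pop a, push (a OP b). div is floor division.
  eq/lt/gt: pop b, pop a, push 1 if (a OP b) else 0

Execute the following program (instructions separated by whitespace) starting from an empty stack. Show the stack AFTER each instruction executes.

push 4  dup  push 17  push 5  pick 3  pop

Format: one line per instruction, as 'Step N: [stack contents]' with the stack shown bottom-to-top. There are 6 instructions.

Step 1: [4]
Step 2: [4, 4]
Step 3: [4, 4, 17]
Step 4: [4, 4, 17, 5]
Step 5: [4, 4, 17, 5, 4]
Step 6: [4, 4, 17, 5]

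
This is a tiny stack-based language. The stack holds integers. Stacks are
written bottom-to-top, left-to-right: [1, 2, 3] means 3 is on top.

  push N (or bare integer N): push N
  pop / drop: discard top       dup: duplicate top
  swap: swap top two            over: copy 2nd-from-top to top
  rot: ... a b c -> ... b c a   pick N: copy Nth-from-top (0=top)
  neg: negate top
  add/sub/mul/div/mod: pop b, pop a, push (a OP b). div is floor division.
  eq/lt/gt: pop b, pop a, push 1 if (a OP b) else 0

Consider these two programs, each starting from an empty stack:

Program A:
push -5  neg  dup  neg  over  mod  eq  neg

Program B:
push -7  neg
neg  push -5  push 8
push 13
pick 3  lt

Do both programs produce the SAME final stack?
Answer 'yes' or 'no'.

Program A trace:
  After 'push -5': [-5]
  After 'neg': [5]
  After 'dup': [5, 5]
  After 'neg': [5, -5]
  After 'over': [5, -5, 5]
  After 'mod': [5, 0]
  After 'eq': [0]
  After 'neg': [0]
Program A final stack: [0]

Program B trace:
  After 'push -7': [-7]
  After 'neg': [7]
  After 'neg': [-7]
  After 'push -5': [-7, -5]
  After 'push 8': [-7, -5, 8]
  After 'push 13': [-7, -5, 8, 13]
  After 'pick 3': [-7, -5, 8, 13, -7]
  After 'lt': [-7, -5, 8, 0]
Program B final stack: [-7, -5, 8, 0]
Same: no

Answer: no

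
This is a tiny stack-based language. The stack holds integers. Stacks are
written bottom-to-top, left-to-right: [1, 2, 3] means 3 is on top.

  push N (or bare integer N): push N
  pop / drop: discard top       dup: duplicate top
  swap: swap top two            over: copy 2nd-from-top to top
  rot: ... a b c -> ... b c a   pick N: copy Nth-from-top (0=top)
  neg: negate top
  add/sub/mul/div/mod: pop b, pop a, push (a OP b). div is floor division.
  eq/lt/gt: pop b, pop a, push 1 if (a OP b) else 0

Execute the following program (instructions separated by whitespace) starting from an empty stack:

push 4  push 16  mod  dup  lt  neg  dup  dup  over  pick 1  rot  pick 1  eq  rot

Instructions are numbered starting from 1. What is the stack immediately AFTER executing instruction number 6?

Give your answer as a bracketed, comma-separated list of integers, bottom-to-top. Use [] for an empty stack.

Step 1 ('push 4'): [4]
Step 2 ('push 16'): [4, 16]
Step 3 ('mod'): [4]
Step 4 ('dup'): [4, 4]
Step 5 ('lt'): [0]
Step 6 ('neg'): [0]

Answer: [0]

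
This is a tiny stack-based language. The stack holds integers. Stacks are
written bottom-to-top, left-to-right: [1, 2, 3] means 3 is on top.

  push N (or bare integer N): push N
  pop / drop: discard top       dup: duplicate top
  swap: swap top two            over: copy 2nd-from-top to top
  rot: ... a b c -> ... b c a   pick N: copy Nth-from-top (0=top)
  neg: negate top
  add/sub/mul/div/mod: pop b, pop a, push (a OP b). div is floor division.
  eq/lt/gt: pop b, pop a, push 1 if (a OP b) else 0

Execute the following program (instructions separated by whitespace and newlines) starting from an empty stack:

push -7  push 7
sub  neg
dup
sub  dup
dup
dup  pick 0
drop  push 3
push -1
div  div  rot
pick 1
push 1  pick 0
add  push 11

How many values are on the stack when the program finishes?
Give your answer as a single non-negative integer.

After 'push -7': stack = [-7] (depth 1)
After 'push 7': stack = [-7, 7] (depth 2)
After 'sub': stack = [-14] (depth 1)
After 'neg': stack = [14] (depth 1)
After 'dup': stack = [14, 14] (depth 2)
After 'sub': stack = [0] (depth 1)
After 'dup': stack = [0, 0] (depth 2)
After 'dup': stack = [0, 0, 0] (depth 3)
After 'dup': stack = [0, 0, 0, 0] (depth 4)
After 'pick 0': stack = [0, 0, 0, 0, 0] (depth 5)
  ...
After 'push 3': stack = [0, 0, 0, 0, 3] (depth 5)
After 'push -1': stack = [0, 0, 0, 0, 3, -1] (depth 6)
After 'div': stack = [0, 0, 0, 0, -3] (depth 5)
After 'div': stack = [0, 0, 0, 0] (depth 4)
After 'rot': stack = [0, 0, 0, 0] (depth 4)
After 'pick 1': stack = [0, 0, 0, 0, 0] (depth 5)
After 'push 1': stack = [0, 0, 0, 0, 0, 1] (depth 6)
After 'pick 0': stack = [0, 0, 0, 0, 0, 1, 1] (depth 7)
After 'add': stack = [0, 0, 0, 0, 0, 2] (depth 6)
After 'push 11': stack = [0, 0, 0, 0, 0, 2, 11] (depth 7)

Answer: 7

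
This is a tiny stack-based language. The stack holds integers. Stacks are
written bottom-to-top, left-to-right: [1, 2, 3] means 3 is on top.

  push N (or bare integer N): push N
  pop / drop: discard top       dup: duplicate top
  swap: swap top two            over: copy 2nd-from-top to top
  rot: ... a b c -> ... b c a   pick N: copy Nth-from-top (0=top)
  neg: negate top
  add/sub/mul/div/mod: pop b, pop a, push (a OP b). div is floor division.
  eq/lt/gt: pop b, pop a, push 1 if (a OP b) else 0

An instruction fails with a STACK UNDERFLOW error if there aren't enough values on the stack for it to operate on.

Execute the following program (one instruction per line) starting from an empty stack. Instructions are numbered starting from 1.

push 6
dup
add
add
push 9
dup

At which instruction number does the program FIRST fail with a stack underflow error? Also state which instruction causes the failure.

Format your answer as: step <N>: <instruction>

Step 1 ('push 6'): stack = [6], depth = 1
Step 2 ('dup'): stack = [6, 6], depth = 2
Step 3 ('add'): stack = [12], depth = 1
Step 4 ('add'): needs 2 value(s) but depth is 1 — STACK UNDERFLOW

Answer: step 4: add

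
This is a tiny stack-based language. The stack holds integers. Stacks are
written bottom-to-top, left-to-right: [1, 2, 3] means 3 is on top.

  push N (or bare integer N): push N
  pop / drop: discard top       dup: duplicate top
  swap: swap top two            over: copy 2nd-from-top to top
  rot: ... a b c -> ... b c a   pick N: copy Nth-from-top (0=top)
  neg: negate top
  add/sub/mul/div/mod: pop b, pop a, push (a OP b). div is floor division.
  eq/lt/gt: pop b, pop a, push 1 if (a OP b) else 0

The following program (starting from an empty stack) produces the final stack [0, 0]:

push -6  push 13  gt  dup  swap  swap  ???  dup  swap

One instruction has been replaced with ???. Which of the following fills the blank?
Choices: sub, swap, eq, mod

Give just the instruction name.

Stack before ???: [0, 0]
Stack after ???:  [0]
Checking each choice:
  sub: MATCH
  swap: produces [0, 0, 0]
  eq: produces [1, 1]
  mod: modulo by zero


Answer: sub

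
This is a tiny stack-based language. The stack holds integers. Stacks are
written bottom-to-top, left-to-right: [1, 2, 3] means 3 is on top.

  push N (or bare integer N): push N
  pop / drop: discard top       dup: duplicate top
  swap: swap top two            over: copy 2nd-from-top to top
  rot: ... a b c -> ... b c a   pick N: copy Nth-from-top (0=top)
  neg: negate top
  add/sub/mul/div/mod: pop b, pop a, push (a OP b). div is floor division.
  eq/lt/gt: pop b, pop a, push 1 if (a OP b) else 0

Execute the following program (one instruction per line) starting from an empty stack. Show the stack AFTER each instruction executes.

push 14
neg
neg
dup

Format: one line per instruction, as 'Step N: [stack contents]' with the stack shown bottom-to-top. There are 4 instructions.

Step 1: [14]
Step 2: [-14]
Step 3: [14]
Step 4: [14, 14]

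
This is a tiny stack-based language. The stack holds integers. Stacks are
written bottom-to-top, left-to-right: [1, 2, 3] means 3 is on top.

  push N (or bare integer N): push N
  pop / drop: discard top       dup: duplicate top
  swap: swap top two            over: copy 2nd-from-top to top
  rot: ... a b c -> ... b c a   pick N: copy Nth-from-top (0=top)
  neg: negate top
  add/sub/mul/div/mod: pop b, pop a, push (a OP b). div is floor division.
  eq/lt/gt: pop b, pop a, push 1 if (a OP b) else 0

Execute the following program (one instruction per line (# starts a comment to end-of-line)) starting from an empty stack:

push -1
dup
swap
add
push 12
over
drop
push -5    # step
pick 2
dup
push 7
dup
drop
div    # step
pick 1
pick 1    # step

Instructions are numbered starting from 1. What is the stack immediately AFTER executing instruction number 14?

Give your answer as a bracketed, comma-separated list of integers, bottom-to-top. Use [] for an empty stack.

Step 1 ('push -1'): [-1]
Step 2 ('dup'): [-1, -1]
Step 3 ('swap'): [-1, -1]
Step 4 ('add'): [-2]
Step 5 ('push 12'): [-2, 12]
Step 6 ('over'): [-2, 12, -2]
Step 7 ('drop'): [-2, 12]
Step 8 ('push -5'): [-2, 12, -5]
Step 9 ('pick 2'): [-2, 12, -5, -2]
Step 10 ('dup'): [-2, 12, -5, -2, -2]
Step 11 ('push 7'): [-2, 12, -5, -2, -2, 7]
Step 12 ('dup'): [-2, 12, -5, -2, -2, 7, 7]
Step 13 ('drop'): [-2, 12, -5, -2, -2, 7]
Step 14 ('div'): [-2, 12, -5, -2, -1]

Answer: [-2, 12, -5, -2, -1]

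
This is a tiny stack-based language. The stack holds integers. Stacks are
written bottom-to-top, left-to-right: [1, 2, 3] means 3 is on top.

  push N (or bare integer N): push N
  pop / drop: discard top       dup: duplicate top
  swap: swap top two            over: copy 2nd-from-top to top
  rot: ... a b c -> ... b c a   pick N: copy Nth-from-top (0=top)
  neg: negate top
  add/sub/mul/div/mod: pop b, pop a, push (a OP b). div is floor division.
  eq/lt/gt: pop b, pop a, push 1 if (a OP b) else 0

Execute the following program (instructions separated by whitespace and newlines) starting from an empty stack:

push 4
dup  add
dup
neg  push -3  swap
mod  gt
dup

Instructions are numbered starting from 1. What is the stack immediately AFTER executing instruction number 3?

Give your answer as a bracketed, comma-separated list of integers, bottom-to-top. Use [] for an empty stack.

Answer: [8]

Derivation:
Step 1 ('push 4'): [4]
Step 2 ('dup'): [4, 4]
Step 3 ('add'): [8]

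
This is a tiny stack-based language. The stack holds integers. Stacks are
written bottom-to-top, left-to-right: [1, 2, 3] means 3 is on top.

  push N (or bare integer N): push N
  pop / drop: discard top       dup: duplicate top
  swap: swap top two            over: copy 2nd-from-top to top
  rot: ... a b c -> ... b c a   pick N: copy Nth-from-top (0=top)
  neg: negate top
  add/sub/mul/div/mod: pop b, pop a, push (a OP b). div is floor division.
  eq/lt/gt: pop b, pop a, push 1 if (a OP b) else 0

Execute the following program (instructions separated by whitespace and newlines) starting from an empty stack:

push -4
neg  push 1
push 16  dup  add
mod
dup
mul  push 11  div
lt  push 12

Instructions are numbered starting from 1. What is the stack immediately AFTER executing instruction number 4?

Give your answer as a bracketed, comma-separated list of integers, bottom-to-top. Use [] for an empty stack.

Step 1 ('push -4'): [-4]
Step 2 ('neg'): [4]
Step 3 ('push 1'): [4, 1]
Step 4 ('push 16'): [4, 1, 16]

Answer: [4, 1, 16]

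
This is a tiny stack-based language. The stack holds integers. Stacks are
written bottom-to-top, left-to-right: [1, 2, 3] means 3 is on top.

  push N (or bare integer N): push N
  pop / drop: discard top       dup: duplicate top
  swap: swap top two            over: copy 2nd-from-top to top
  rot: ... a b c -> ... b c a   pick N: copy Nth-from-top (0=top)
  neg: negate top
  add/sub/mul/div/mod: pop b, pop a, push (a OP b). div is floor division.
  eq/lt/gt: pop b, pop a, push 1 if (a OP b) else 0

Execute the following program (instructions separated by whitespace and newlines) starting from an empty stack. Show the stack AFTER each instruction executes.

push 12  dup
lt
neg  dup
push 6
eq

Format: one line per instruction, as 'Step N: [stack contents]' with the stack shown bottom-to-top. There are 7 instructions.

Step 1: [12]
Step 2: [12, 12]
Step 3: [0]
Step 4: [0]
Step 5: [0, 0]
Step 6: [0, 0, 6]
Step 7: [0, 0]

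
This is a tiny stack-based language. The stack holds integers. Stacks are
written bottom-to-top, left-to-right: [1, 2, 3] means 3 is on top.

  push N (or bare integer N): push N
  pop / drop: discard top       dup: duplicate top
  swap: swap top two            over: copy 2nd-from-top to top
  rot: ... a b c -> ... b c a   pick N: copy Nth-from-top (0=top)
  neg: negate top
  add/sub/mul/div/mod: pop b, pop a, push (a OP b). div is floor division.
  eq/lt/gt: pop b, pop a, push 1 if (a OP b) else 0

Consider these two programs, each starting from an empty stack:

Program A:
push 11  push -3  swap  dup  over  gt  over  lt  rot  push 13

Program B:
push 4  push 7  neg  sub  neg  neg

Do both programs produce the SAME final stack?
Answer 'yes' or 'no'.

Answer: no

Derivation:
Program A trace:
  After 'push 11': [11]
  After 'push -3': [11, -3]
  After 'swap': [-3, 11]
  After 'dup': [-3, 11, 11]
  After 'over': [-3, 11, 11, 11]
  After 'gt': [-3, 11, 0]
  After 'over': [-3, 11, 0, 11]
  After 'lt': [-3, 11, 1]
  After 'rot': [11, 1, -3]
  After 'push 13': [11, 1, -3, 13]
Program A final stack: [11, 1, -3, 13]

Program B trace:
  After 'push 4': [4]
  After 'push 7': [4, 7]
  After 'neg': [4, -7]
  After 'sub': [11]
  After 'neg': [-11]
  After 'neg': [11]
Program B final stack: [11]
Same: no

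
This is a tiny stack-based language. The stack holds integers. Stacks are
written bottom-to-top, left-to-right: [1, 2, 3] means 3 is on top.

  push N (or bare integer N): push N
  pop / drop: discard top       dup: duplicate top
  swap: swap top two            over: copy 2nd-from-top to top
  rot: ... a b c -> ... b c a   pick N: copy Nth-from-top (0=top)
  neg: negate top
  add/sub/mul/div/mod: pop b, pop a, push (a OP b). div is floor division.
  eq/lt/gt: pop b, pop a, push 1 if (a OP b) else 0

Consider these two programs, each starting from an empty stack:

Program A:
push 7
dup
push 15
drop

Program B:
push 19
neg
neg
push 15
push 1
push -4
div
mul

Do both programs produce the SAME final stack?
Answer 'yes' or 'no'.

Answer: no

Derivation:
Program A trace:
  After 'push 7': [7]
  After 'dup': [7, 7]
  After 'push 15': [7, 7, 15]
  After 'drop': [7, 7]
Program A final stack: [7, 7]

Program B trace:
  After 'push 19': [19]
  After 'neg': [-19]
  After 'neg': [19]
  After 'push 15': [19, 15]
  After 'push 1': [19, 15, 1]
  After 'push -4': [19, 15, 1, -4]
  After 'div': [19, 15, -1]
  After 'mul': [19, -15]
Program B final stack: [19, -15]
Same: no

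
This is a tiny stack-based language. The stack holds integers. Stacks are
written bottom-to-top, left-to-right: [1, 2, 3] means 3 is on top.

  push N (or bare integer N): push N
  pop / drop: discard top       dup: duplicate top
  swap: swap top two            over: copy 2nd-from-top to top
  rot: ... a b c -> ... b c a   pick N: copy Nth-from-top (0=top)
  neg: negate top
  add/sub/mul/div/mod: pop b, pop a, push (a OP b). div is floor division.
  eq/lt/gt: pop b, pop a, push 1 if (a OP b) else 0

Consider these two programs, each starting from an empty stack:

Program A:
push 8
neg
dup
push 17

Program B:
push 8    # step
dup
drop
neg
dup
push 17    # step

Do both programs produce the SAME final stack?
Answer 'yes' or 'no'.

Answer: yes

Derivation:
Program A trace:
  After 'push 8': [8]
  After 'neg': [-8]
  After 'dup': [-8, -8]
  After 'push 17': [-8, -8, 17]
Program A final stack: [-8, -8, 17]

Program B trace:
  After 'push 8': [8]
  After 'dup': [8, 8]
  After 'drop': [8]
  After 'neg': [-8]
  After 'dup': [-8, -8]
  After 'push 17': [-8, -8, 17]
Program B final stack: [-8, -8, 17]
Same: yes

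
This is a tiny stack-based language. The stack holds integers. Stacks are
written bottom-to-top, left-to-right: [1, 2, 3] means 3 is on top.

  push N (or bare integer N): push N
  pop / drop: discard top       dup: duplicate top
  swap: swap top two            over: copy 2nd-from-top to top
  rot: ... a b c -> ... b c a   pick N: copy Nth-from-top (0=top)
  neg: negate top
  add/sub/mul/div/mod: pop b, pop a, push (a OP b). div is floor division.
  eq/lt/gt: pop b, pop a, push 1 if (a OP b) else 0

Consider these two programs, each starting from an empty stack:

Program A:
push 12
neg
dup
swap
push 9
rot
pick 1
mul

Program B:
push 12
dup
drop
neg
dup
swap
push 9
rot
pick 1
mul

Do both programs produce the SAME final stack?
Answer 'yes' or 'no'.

Program A trace:
  After 'push 12': [12]
  After 'neg': [-12]
  After 'dup': [-12, -12]
  After 'swap': [-12, -12]
  After 'push 9': [-12, -12, 9]
  After 'rot': [-12, 9, -12]
  After 'pick 1': [-12, 9, -12, 9]
  After 'mul': [-12, 9, -108]
Program A final stack: [-12, 9, -108]

Program B trace:
  After 'push 12': [12]
  After 'dup': [12, 12]
  After 'drop': [12]
  After 'neg': [-12]
  After 'dup': [-12, -12]
  After 'swap': [-12, -12]
  After 'push 9': [-12, -12, 9]
  After 'rot': [-12, 9, -12]
  After 'pick 1': [-12, 9, -12, 9]
  After 'mul': [-12, 9, -108]
Program B final stack: [-12, 9, -108]
Same: yes

Answer: yes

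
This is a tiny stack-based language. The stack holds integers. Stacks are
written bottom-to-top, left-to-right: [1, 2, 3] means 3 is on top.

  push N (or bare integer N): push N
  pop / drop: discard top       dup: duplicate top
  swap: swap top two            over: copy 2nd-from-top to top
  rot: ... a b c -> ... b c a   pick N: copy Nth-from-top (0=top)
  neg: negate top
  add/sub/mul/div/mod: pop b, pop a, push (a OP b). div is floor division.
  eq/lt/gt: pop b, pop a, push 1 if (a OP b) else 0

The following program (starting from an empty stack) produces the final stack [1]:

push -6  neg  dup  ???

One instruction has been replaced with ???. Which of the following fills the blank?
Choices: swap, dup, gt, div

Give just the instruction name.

Stack before ???: [6, 6]
Stack after ???:  [1]
Checking each choice:
  swap: produces [6, 6]
  dup: produces [6, 6, 6]
  gt: produces [0]
  div: MATCH


Answer: div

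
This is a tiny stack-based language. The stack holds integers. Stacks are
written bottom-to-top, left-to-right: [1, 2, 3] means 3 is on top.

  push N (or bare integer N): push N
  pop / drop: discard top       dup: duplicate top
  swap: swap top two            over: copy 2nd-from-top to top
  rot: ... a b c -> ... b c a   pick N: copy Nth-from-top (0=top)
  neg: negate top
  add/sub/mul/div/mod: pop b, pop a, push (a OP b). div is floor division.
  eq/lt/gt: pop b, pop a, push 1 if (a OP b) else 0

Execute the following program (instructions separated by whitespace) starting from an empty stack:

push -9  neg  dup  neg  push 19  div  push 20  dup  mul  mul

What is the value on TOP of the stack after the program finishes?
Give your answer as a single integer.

After 'push -9': [-9]
After 'neg': [9]
After 'dup': [9, 9]
After 'neg': [9, -9]
After 'push 19': [9, -9, 19]
After 'div': [9, -1]
After 'push 20': [9, -1, 20]
After 'dup': [9, -1, 20, 20]
After 'mul': [9, -1, 400]
After 'mul': [9, -400]

Answer: -400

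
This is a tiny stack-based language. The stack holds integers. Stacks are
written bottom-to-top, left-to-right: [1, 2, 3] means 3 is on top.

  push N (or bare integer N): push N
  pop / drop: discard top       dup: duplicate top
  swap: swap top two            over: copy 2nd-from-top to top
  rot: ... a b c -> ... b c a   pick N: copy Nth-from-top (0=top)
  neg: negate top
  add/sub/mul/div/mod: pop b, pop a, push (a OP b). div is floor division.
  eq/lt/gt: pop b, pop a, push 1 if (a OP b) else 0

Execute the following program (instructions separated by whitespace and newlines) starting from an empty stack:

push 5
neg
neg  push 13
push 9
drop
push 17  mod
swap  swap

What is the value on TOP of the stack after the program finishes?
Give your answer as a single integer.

After 'push 5': [5]
After 'neg': [-5]
After 'neg': [5]
After 'push 13': [5, 13]
After 'push 9': [5, 13, 9]
After 'drop': [5, 13]
After 'push 17': [5, 13, 17]
After 'mod': [5, 13]
After 'swap': [13, 5]
After 'swap': [5, 13]

Answer: 13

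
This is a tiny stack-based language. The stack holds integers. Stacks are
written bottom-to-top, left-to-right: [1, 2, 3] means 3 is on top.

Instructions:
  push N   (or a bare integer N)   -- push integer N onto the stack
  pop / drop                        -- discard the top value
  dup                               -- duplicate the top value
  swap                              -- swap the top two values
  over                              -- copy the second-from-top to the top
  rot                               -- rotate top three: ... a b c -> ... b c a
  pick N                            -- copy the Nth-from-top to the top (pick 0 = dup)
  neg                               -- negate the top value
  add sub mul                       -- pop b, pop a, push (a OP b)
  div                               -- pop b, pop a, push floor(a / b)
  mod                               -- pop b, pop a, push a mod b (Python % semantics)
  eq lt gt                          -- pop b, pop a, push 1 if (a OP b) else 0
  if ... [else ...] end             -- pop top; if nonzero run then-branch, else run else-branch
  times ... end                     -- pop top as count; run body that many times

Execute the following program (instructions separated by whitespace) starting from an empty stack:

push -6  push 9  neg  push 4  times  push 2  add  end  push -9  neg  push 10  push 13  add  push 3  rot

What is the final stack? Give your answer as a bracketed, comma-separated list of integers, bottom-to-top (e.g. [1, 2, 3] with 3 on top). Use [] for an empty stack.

Answer: [-6, -1, 23, 3, 9]

Derivation:
After 'push -6': [-6]
After 'push 9': [-6, 9]
After 'neg': [-6, -9]
After 'push 4': [-6, -9, 4]
After 'times': [-6, -9]
After 'push 2': [-6, -9, 2]
After 'add': [-6, -7]
After 'push 2': [-6, -7, 2]
After 'add': [-6, -5]
After 'push 2': [-6, -5, 2]
After 'add': [-6, -3]
After 'push 2': [-6, -3, 2]
After 'add': [-6, -1]
After 'push -9': [-6, -1, -9]
After 'neg': [-6, -1, 9]
After 'push 10': [-6, -1, 9, 10]
After 'push 13': [-6, -1, 9, 10, 13]
After 'add': [-6, -1, 9, 23]
After 'push 3': [-6, -1, 9, 23, 3]
After 'rot': [-6, -1, 23, 3, 9]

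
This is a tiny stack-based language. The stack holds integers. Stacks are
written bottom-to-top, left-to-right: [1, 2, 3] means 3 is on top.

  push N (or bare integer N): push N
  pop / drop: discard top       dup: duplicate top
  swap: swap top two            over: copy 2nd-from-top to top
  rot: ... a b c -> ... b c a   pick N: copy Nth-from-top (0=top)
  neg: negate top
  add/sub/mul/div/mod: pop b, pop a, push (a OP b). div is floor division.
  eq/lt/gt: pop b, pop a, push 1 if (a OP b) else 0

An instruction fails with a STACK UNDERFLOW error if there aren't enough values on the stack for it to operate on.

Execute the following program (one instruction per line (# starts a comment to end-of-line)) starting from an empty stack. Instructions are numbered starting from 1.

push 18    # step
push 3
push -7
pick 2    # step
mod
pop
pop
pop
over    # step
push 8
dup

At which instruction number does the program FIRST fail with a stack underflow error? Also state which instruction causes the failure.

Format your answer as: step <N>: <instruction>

Answer: step 9: over

Derivation:
Step 1 ('push 18'): stack = [18], depth = 1
Step 2 ('push 3'): stack = [18, 3], depth = 2
Step 3 ('push -7'): stack = [18, 3, -7], depth = 3
Step 4 ('pick 2'): stack = [18, 3, -7, 18], depth = 4
Step 5 ('mod'): stack = [18, 3, 11], depth = 3
Step 6 ('pop'): stack = [18, 3], depth = 2
Step 7 ('pop'): stack = [18], depth = 1
Step 8 ('pop'): stack = [], depth = 0
Step 9 ('over'): needs 2 value(s) but depth is 0 — STACK UNDERFLOW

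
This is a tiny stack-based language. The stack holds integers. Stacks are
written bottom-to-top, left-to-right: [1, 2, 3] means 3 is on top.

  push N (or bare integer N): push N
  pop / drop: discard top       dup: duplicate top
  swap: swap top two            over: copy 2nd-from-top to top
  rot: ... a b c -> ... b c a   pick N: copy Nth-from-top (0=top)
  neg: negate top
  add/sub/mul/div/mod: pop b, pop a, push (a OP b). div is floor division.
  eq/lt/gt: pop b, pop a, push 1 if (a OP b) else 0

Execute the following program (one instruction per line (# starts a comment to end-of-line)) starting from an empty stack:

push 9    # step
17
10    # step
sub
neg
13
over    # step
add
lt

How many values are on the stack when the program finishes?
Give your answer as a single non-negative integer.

Answer: 2

Derivation:
After 'push 9': stack = [9] (depth 1)
After 'push 17': stack = [9, 17] (depth 2)
After 'push 10': stack = [9, 17, 10] (depth 3)
After 'sub': stack = [9, 7] (depth 2)
After 'neg': stack = [9, -7] (depth 2)
After 'push 13': stack = [9, -7, 13] (depth 3)
After 'over': stack = [9, -7, 13, -7] (depth 4)
After 'add': stack = [9, -7, 6] (depth 3)
After 'lt': stack = [9, 1] (depth 2)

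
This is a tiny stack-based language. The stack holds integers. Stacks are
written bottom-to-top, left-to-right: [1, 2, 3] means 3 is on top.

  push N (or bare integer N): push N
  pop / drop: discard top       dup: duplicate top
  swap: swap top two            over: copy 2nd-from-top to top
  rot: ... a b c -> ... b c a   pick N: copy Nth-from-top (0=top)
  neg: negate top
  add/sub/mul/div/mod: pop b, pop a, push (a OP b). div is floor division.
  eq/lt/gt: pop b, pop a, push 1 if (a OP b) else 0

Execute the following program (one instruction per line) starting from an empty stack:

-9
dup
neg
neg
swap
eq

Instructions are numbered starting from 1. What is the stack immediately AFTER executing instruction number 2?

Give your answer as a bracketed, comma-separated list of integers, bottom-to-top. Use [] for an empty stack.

Step 1 ('-9'): [-9]
Step 2 ('dup'): [-9, -9]

Answer: [-9, -9]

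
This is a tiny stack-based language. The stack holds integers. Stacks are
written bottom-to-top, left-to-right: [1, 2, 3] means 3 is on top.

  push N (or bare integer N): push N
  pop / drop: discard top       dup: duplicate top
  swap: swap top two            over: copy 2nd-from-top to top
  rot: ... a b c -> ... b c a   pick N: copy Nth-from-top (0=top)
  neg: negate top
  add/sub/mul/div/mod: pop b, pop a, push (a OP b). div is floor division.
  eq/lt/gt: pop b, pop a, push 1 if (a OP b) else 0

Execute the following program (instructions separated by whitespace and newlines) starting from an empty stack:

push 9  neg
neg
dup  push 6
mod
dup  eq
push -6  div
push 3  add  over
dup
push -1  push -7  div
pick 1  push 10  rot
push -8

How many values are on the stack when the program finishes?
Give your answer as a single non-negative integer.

After 'push 9': stack = [9] (depth 1)
After 'neg': stack = [-9] (depth 1)
After 'neg': stack = [9] (depth 1)
After 'dup': stack = [9, 9] (depth 2)
After 'push 6': stack = [9, 9, 6] (depth 3)
After 'mod': stack = [9, 3] (depth 2)
After 'dup': stack = [9, 3, 3] (depth 3)
After 'eq': stack = [9, 1] (depth 2)
After 'push -6': stack = [9, 1, -6] (depth 3)
After 'div': stack = [9, -1] (depth 2)
  ...
After 'add': stack = [9, 2] (depth 2)
After 'over': stack = [9, 2, 9] (depth 3)
After 'dup': stack = [9, 2, 9, 9] (depth 4)
After 'push -1': stack = [9, 2, 9, 9, -1] (depth 5)
After 'push -7': stack = [9, 2, 9, 9, -1, -7] (depth 6)
After 'div': stack = [9, 2, 9, 9, 0] (depth 5)
After 'pick 1': stack = [9, 2, 9, 9, 0, 9] (depth 6)
After 'push 10': stack = [9, 2, 9, 9, 0, 9, 10] (depth 7)
After 'rot': stack = [9, 2, 9, 9, 9, 10, 0] (depth 7)
After 'push -8': stack = [9, 2, 9, 9, 9, 10, 0, -8] (depth 8)

Answer: 8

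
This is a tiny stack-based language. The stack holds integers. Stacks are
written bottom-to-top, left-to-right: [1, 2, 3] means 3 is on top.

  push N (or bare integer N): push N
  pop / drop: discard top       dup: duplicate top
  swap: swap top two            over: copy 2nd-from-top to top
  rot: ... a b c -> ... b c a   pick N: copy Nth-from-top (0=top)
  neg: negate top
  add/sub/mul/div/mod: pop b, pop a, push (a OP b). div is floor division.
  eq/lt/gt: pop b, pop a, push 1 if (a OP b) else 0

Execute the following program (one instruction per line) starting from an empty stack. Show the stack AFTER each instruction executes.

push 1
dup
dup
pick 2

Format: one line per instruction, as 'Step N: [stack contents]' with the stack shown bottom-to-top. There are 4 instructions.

Step 1: [1]
Step 2: [1, 1]
Step 3: [1, 1, 1]
Step 4: [1, 1, 1, 1]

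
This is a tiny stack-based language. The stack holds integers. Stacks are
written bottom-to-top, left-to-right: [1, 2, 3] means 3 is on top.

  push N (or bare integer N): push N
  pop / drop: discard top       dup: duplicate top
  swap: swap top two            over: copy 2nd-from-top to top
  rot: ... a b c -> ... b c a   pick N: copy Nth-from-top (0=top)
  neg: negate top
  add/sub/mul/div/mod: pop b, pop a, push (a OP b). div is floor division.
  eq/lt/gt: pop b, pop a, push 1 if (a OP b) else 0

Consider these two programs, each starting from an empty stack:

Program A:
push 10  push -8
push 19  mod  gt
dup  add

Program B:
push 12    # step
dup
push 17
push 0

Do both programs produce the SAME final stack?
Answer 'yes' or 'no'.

Answer: no

Derivation:
Program A trace:
  After 'push 10': [10]
  After 'push -8': [10, -8]
  After 'push 19': [10, -8, 19]
  After 'mod': [10, 11]
  After 'gt': [0]
  After 'dup': [0, 0]
  After 'add': [0]
Program A final stack: [0]

Program B trace:
  After 'push 12': [12]
  After 'dup': [12, 12]
  After 'push 17': [12, 12, 17]
  After 'push 0': [12, 12, 17, 0]
Program B final stack: [12, 12, 17, 0]
Same: no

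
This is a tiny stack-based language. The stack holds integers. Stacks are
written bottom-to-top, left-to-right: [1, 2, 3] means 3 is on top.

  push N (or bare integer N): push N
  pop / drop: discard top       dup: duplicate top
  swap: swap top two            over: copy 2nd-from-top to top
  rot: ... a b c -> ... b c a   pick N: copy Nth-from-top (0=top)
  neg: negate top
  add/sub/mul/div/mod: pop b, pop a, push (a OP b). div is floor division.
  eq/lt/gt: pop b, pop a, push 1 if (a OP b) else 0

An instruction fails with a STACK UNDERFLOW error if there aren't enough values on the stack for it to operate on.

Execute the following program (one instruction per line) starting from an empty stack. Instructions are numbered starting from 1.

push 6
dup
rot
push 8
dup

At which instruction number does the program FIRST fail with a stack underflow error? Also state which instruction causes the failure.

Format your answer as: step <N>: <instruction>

Answer: step 3: rot

Derivation:
Step 1 ('push 6'): stack = [6], depth = 1
Step 2 ('dup'): stack = [6, 6], depth = 2
Step 3 ('rot'): needs 3 value(s) but depth is 2 — STACK UNDERFLOW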